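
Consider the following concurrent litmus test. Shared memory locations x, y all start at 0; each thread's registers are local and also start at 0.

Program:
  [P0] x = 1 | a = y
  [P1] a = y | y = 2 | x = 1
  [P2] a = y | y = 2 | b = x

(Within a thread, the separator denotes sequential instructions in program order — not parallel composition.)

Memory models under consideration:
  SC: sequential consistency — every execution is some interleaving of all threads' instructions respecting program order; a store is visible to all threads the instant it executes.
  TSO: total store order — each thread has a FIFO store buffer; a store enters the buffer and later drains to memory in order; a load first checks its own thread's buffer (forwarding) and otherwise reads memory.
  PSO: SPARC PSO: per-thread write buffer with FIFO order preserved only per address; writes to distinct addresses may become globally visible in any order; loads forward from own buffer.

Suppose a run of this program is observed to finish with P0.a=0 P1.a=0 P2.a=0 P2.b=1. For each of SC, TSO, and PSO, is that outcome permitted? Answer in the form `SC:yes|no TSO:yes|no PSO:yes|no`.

outcome vector order: (P0.a,P1.a,P2.a,P2.b)
SC: 9 outcomes — {0/0/0/1; 0/0/2/1; 0/2/0/1; 2/0/0/0; 2/0/0/1; 2/0/2/0; 2/0/2/1; 2/2/0/0; 2/2/0/1}
TSO: 12 outcomes — {0/0/0/0; 0/0/0/1; 0/0/2/0; 0/0/2/1; 0/2/0/0; 0/2/0/1; 2/0/0/0; 2/0/0/1; 2/0/2/0; 2/0/2/1; 2/2/0/0; 2/2/0/1}
PSO: 12 outcomes — {0/0/0/0; 0/0/0/1; 0/0/2/0; 0/0/2/1; 0/2/0/0; 0/2/0/1; 2/0/0/0; 2/0/0/1; 2/0/2/0; 2/0/2/1; 2/2/0/0; 2/2/0/1}
target 0/0/0/1 ∈ {SC,TSO,PSO}

SC:yes TSO:yes PSO:yes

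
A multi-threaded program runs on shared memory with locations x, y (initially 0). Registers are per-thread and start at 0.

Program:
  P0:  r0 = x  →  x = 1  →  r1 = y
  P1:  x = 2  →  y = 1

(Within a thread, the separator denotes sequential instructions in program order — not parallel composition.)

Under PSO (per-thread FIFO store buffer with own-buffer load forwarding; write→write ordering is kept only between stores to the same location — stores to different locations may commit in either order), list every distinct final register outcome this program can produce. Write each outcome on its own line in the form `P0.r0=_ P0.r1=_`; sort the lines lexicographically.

P0.r0=0 P0.r1=0
P0.r0=0 P0.r1=1
P0.r0=2 P0.r1=0
P0.r0=2 P0.r1=1

outcome vector order: (P0.r0,P0.r1)
|PSO outcomes| = 4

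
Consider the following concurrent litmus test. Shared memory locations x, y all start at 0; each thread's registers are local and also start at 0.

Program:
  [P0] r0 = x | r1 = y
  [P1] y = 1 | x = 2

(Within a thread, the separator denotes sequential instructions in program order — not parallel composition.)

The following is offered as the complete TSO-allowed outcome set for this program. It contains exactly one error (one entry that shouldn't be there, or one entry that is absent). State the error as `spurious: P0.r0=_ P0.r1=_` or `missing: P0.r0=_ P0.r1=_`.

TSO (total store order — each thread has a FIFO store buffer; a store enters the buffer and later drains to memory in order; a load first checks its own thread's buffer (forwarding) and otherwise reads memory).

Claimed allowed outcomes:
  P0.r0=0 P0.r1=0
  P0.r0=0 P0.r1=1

missing: P0.r0=2 P0.r1=1

outcome vector order: (P0.r0,P0.r1)
TSO (3): <0 0> <0 1> <2 1>
TSO∖claimed = {<2 1>}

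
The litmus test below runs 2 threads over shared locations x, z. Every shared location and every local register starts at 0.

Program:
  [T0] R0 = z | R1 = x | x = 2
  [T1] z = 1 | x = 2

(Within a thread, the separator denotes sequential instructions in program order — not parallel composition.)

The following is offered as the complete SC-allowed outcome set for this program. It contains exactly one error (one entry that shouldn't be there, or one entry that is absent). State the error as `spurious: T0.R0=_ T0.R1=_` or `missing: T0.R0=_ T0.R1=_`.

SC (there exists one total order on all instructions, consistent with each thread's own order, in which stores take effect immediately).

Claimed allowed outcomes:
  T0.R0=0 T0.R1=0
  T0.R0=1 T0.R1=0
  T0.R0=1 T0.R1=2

outcome vector order: (T0.R0,T0.R1)
under SC → <0 0> <0 2> <1 0> <1 2>
SC∖claimed = {<0 2>}

missing: T0.R0=0 T0.R1=2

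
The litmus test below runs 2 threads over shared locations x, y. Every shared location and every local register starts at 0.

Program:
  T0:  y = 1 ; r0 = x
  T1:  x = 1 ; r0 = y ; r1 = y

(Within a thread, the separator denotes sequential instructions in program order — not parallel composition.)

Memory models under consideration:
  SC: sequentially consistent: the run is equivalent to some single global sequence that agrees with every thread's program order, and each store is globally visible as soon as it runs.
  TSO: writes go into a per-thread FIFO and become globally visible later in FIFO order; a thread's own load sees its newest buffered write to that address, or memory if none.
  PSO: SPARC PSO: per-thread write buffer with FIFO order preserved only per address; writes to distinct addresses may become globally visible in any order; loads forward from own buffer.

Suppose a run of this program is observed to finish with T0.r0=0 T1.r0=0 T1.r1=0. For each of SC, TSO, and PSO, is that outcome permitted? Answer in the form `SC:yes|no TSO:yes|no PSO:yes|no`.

SC:no TSO:yes PSO:yes

outcome vector order: (T0.r0,T1.r0,T1.r1)
[SC] allowed = {0/1/1; 1/0/0; 1/0/1; 1/1/1}
[TSO] allowed = {0/0/0; 0/0/1; 0/1/1; 1/0/0; 1/0/1; 1/1/1}
[PSO] allowed = {0/0/0; 0/0/1; 0/1/1; 1/0/0; 1/0/1; 1/1/1}
target 0/0/0 ∈ {TSO,PSO}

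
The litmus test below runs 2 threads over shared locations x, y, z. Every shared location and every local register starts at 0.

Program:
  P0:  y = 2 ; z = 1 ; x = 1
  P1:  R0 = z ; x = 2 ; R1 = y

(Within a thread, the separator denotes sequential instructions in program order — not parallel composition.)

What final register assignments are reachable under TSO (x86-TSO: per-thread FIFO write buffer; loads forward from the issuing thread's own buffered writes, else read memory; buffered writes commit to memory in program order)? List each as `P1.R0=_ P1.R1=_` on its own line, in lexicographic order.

outcome vector order: (P1.R0,P1.R1)
|TSO outcomes| = 3

P1.R0=0 P1.R1=0
P1.R0=0 P1.R1=2
P1.R0=1 P1.R1=2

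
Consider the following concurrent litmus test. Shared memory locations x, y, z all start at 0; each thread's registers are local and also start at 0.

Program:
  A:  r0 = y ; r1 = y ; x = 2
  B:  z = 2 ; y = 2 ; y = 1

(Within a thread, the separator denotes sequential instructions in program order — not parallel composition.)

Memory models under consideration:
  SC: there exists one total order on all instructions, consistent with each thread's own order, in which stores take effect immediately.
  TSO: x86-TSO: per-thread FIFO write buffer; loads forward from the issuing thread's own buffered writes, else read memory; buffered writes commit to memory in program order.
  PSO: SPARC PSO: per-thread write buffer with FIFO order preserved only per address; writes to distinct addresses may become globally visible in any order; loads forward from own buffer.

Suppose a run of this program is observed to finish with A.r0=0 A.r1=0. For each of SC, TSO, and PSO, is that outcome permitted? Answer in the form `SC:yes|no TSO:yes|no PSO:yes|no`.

outcome vector order: (A.r0,A.r1)
[SC] allowed = {<0 0>, <0 1>, <0 2>, <1 1>, <2 1>, <2 2>}
[TSO] allowed = {<0 0>, <0 1>, <0 2>, <1 1>, <2 1>, <2 2>}
[PSO] allowed = {<0 0>, <0 1>, <0 2>, <1 1>, <2 1>, <2 2>}
target <0 0> ∈ {SC,TSO,PSO}

SC:yes TSO:yes PSO:yes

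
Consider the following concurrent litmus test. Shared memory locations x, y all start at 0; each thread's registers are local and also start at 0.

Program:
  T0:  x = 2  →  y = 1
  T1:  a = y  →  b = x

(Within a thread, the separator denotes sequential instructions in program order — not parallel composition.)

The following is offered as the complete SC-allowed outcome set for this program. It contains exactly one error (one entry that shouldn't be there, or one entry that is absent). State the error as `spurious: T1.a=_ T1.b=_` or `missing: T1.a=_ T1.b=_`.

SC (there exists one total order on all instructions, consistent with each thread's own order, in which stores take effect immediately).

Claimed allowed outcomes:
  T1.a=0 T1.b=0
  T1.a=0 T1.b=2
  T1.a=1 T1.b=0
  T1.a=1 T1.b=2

spurious: T1.a=1 T1.b=0

outcome vector order: (T1.a,T1.b)
SC: 3 outcomes — {00 02 12}
claimed∖SC = {10}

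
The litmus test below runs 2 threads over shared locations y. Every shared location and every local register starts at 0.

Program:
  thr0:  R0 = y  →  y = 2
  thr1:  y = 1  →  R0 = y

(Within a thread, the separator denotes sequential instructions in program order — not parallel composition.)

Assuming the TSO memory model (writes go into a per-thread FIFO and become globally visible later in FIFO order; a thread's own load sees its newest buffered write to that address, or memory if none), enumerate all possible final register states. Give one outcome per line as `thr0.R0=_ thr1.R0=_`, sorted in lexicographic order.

outcome vector order: (thr0.R0,thr1.R0)
|TSO outcomes| = 4

thr0.R0=0 thr1.R0=1
thr0.R0=0 thr1.R0=2
thr0.R0=1 thr1.R0=1
thr0.R0=1 thr1.R0=2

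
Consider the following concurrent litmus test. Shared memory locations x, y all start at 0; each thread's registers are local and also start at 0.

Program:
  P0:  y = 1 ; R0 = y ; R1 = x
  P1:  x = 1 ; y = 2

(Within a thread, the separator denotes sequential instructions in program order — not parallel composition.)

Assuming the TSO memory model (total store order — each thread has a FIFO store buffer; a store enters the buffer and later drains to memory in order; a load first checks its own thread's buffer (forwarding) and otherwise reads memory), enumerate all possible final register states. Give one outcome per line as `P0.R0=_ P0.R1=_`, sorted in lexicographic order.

outcome vector order: (P0.R0,P0.R1)
|TSO outcomes| = 3

P0.R0=1 P0.R1=0
P0.R0=1 P0.R1=1
P0.R0=2 P0.R1=1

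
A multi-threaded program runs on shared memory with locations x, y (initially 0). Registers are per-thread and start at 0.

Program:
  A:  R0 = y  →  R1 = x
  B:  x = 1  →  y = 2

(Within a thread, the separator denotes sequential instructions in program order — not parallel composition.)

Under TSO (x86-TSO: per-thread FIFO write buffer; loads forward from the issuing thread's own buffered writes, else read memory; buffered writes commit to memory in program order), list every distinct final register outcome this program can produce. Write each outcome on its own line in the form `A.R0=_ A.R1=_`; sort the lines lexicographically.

outcome vector order: (A.R0,A.R1)
|TSO outcomes| = 3

A.R0=0 A.R1=0
A.R0=0 A.R1=1
A.R0=2 A.R1=1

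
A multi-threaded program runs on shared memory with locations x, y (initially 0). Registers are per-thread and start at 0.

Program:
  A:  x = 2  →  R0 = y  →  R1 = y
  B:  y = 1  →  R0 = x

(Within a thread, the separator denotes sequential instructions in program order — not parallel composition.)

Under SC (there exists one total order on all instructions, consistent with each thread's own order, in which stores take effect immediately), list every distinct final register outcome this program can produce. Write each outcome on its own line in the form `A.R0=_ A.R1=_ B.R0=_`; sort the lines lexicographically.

A.R0=0 A.R1=0 B.R0=2
A.R0=0 A.R1=1 B.R0=2
A.R0=1 A.R1=1 B.R0=0
A.R0=1 A.R1=1 B.R0=2

outcome vector order: (A.R0,A.R1,B.R0)
|SC outcomes| = 4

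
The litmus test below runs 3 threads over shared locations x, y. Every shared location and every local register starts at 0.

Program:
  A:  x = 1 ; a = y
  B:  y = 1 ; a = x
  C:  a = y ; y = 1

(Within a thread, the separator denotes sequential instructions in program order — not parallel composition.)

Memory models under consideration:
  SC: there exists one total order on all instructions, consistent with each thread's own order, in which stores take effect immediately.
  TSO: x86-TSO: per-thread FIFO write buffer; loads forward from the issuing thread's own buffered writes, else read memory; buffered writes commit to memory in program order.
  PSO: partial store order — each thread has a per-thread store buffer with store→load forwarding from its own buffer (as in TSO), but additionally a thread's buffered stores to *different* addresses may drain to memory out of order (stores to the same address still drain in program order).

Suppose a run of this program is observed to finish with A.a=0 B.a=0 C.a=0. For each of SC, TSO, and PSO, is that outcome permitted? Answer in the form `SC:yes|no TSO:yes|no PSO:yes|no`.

SC:no TSO:yes PSO:yes

outcome vector order: (A.a,B.a,C.a)
[SC] allowed = {(0,1,0), (0,1,1), (1,0,0), (1,0,1), (1,1,0), (1,1,1)}
[TSO] allowed = {(0,0,0), (0,0,1), (0,1,0), (0,1,1), (1,0,0), (1,0,1), (1,1,0), (1,1,1)}
[PSO] allowed = {(0,0,0), (0,0,1), (0,1,0), (0,1,1), (1,0,0), (1,0,1), (1,1,0), (1,1,1)}
target (0,0,0) ∈ {TSO,PSO}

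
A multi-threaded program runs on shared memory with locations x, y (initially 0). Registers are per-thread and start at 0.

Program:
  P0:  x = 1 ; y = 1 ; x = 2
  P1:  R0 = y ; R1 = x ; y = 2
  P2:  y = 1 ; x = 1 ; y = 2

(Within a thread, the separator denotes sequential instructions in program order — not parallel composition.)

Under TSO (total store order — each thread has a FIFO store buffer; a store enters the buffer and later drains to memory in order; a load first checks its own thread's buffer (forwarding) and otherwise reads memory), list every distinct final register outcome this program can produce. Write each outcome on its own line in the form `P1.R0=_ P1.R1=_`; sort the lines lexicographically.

outcome vector order: (P1.R0,P1.R1)
|TSO outcomes| = 8

P1.R0=0 P1.R1=0
P1.R0=0 P1.R1=1
P1.R0=0 P1.R1=2
P1.R0=1 P1.R1=0
P1.R0=1 P1.R1=1
P1.R0=1 P1.R1=2
P1.R0=2 P1.R1=1
P1.R0=2 P1.R1=2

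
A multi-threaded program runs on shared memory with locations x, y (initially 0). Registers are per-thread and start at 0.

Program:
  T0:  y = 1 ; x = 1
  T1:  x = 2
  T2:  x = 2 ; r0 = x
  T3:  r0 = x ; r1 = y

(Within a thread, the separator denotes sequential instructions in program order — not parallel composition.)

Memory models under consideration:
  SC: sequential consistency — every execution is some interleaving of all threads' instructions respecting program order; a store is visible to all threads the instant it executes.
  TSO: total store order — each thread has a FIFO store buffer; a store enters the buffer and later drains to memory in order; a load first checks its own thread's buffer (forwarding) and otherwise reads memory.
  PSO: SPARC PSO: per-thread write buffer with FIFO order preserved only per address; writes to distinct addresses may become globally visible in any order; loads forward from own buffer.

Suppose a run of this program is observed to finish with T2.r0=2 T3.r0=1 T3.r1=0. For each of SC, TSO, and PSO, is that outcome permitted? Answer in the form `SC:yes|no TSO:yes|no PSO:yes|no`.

outcome vector order: (T2.r0,T3.r0,T3.r1)
SC: 10 outcomes — {<1 0 0> <1 0 1> <1 1 1> <1 2 0> <1 2 1> <2 0 0> <2 0 1> <2 1 1> <2 2 0> <2 2 1>}
TSO: 10 outcomes — {<1 0 0> <1 0 1> <1 1 1> <1 2 0> <1 2 1> <2 0 0> <2 0 1> <2 1 1> <2 2 0> <2 2 1>}
PSO: 12 outcomes — {<1 0 0> <1 0 1> <1 1 0> <1 1 1> <1 2 0> <1 2 1> <2 0 0> <2 0 1> <2 1 0> <2 1 1> <2 2 0> <2 2 1>}
target <2 1 0> ∈ {PSO}

SC:no TSO:no PSO:yes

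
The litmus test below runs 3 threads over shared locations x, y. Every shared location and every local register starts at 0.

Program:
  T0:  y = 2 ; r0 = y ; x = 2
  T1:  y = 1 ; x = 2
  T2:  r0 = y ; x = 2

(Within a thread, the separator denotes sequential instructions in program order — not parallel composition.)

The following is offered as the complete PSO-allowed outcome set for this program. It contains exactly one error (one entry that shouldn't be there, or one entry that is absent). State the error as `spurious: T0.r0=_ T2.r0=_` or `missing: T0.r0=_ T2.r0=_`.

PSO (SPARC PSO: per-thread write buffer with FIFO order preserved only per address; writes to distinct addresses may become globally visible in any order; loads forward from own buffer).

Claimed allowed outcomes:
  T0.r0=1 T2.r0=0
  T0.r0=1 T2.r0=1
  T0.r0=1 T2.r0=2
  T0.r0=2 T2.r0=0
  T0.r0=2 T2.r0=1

outcome vector order: (T0.r0,T2.r0)
[PSO] allowed = {1/0, 1/1, 1/2, 2/0, 2/1, 2/2}
PSO∖claimed = {2/2}

missing: T0.r0=2 T2.r0=2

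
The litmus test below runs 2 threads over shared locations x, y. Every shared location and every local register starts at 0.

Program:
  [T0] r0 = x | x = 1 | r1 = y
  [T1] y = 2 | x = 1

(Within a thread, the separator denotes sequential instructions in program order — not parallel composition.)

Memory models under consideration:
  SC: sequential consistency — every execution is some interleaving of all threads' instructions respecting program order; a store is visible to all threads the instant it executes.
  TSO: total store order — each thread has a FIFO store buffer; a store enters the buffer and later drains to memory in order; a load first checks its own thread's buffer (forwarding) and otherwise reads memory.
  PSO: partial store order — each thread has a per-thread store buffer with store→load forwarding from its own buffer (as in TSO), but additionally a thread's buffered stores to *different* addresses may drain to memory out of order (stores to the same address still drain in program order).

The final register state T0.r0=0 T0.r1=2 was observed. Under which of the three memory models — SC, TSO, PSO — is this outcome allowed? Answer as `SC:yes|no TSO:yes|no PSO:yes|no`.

SC:yes TSO:yes PSO:yes

outcome vector order: (T0.r0,T0.r1)
SC: 3 outcomes — {(0,0) (0,2) (1,2)}
TSO: 3 outcomes — {(0,0) (0,2) (1,2)}
PSO: 4 outcomes — {(0,0) (0,2) (1,0) (1,2)}
target (0,2) ∈ {SC,TSO,PSO}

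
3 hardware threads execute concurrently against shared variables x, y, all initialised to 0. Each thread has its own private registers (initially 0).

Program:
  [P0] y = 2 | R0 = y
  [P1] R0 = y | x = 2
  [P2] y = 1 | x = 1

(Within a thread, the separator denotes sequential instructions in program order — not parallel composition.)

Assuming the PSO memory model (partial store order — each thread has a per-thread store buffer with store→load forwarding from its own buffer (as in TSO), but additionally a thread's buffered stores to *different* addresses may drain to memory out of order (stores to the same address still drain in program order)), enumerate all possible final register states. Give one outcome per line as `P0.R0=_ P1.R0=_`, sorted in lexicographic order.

P0.R0=1 P1.R0=0
P0.R0=1 P1.R0=1
P0.R0=1 P1.R0=2
P0.R0=2 P1.R0=0
P0.R0=2 P1.R0=1
P0.R0=2 P1.R0=2

outcome vector order: (P0.R0,P1.R0)
|PSO outcomes| = 6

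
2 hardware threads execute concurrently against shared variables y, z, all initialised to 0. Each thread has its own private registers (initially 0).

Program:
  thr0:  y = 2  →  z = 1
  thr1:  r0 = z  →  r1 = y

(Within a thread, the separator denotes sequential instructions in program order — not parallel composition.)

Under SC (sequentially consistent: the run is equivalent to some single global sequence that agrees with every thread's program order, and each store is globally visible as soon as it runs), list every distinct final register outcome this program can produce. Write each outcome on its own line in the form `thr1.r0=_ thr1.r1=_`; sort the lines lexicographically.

outcome vector order: (thr1.r0,thr1.r1)
|SC outcomes| = 3

thr1.r0=0 thr1.r1=0
thr1.r0=0 thr1.r1=2
thr1.r0=1 thr1.r1=2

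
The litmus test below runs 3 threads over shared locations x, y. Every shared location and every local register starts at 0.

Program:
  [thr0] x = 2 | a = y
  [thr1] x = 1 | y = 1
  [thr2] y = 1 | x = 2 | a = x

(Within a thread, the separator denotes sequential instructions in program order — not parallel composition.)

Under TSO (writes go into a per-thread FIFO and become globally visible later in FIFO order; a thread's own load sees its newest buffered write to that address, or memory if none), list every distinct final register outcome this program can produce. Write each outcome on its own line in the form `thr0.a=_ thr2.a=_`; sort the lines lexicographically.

outcome vector order: (thr0.a,thr2.a)
|TSO outcomes| = 4

thr0.a=0 thr2.a=1
thr0.a=0 thr2.a=2
thr0.a=1 thr2.a=1
thr0.a=1 thr2.a=2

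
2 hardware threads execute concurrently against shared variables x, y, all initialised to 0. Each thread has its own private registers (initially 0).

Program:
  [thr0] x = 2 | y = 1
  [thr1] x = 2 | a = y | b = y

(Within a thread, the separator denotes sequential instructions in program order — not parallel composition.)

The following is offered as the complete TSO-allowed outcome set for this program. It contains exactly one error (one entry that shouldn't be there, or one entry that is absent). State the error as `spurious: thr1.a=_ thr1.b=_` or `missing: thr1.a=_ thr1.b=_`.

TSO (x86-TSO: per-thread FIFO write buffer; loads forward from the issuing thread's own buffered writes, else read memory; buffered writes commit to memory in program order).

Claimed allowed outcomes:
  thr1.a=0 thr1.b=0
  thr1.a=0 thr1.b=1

outcome vector order: (thr1.a,thr1.b)
TSO: 3 outcomes — {00; 01; 11}
TSO∖claimed = {11}

missing: thr1.a=1 thr1.b=1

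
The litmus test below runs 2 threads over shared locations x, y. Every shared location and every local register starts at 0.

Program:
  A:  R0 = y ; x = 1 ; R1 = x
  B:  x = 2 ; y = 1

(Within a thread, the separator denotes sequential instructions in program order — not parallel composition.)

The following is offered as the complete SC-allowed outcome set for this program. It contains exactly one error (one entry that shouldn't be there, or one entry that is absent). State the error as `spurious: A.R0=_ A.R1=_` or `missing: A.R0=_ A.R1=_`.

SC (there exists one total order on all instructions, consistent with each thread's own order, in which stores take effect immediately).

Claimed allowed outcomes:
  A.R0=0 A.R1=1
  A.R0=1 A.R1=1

outcome vector order: (A.R0,A.R1)
SC: 3 outcomes — {(0,1); (0,2); (1,1)}
SC∖claimed = {(0,2)}

missing: A.R0=0 A.R1=2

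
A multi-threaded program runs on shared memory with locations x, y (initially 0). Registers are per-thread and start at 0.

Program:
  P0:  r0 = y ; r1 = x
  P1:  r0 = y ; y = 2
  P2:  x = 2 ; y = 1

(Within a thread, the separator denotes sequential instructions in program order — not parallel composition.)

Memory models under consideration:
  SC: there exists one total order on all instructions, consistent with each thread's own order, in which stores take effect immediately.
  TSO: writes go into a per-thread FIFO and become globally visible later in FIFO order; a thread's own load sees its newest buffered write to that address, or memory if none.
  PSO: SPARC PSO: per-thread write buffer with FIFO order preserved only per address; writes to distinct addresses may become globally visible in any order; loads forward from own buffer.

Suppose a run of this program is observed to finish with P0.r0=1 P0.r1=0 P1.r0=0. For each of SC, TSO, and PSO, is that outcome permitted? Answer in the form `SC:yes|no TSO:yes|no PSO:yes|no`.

SC:no TSO:no PSO:yes

outcome vector order: (P0.r0,P0.r1,P1.r0)
SC (9): 000 001 020 021 120 121 200 220 221
TSO (9): 000 001 020 021 120 121 200 220 221
PSO (12): 000 001 020 021 100 101 120 121 200 201 220 221
target 100 ∈ {PSO}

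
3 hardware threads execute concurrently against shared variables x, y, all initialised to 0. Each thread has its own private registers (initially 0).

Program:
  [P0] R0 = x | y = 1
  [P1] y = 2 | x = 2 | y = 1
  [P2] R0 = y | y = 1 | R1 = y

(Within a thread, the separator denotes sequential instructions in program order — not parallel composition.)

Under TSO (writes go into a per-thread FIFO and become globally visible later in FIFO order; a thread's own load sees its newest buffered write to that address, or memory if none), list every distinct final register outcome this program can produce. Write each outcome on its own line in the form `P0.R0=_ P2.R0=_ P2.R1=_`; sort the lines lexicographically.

P0.R0=0 P2.R0=0 P2.R1=1
P0.R0=0 P2.R0=0 P2.R1=2
P0.R0=0 P2.R0=1 P2.R1=1
P0.R0=0 P2.R0=1 P2.R1=2
P0.R0=0 P2.R0=2 P2.R1=1
P0.R0=2 P2.R0=0 P2.R1=1
P0.R0=2 P2.R0=0 P2.R1=2
P0.R0=2 P2.R0=1 P2.R1=1
P0.R0=2 P2.R0=2 P2.R1=1

outcome vector order: (P0.R0,P2.R0,P2.R1)
|TSO outcomes| = 9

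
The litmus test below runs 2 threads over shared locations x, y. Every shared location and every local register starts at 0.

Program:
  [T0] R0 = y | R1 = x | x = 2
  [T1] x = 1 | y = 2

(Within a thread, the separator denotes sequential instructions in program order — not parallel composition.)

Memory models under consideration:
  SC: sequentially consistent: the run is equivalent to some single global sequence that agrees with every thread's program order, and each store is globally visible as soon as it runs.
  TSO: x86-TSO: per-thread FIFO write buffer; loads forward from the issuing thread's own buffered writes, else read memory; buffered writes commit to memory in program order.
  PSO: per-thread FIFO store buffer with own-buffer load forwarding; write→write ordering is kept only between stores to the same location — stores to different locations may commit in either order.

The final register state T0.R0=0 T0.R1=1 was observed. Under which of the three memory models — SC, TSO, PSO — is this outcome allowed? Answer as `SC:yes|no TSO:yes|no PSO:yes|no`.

outcome vector order: (T0.R0,T0.R1)
SC: 3 outcomes — {<0 0>, <0 1>, <2 1>}
TSO: 3 outcomes — {<0 0>, <0 1>, <2 1>}
PSO: 4 outcomes — {<0 0>, <0 1>, <2 0>, <2 1>}
target <0 1> ∈ {SC,TSO,PSO}

SC:yes TSO:yes PSO:yes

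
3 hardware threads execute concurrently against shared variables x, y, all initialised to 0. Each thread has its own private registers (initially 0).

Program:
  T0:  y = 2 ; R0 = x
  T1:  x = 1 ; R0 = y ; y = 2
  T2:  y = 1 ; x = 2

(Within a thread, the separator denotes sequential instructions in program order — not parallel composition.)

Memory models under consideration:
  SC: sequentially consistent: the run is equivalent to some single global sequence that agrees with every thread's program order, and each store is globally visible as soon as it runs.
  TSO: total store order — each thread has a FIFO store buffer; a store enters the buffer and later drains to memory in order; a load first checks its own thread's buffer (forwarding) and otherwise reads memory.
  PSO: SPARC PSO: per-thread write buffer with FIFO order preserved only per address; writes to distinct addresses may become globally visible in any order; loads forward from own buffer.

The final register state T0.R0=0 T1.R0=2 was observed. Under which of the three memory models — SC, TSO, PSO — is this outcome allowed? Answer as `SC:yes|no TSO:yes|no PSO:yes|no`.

outcome vector order: (T0.R0,T1.R0)
under SC → 01 02 10 11 12 20 21 22
under TSO → 00 01 02 10 11 12 20 21 22
under PSO → 00 01 02 10 11 12 20 21 22
target 02 ∈ {SC,TSO,PSO}

SC:yes TSO:yes PSO:yes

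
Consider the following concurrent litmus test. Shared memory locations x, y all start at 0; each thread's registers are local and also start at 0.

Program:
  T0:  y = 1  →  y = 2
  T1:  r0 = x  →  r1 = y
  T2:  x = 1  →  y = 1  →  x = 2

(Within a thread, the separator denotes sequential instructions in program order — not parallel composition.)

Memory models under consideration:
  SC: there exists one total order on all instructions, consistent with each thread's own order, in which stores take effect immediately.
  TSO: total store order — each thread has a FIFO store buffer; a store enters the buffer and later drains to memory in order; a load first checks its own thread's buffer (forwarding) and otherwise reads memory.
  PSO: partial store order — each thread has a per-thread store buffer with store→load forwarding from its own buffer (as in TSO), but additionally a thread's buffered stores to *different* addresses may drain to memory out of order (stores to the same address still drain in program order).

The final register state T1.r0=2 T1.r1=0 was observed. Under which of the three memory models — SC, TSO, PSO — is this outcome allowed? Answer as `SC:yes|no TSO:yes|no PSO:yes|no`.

outcome vector order: (T1.r0,T1.r1)
[SC] allowed = {0/0, 0/1, 0/2, 1/0, 1/1, 1/2, 2/1, 2/2}
[TSO] allowed = {0/0, 0/1, 0/2, 1/0, 1/1, 1/2, 2/1, 2/2}
[PSO] allowed = {0/0, 0/1, 0/2, 1/0, 1/1, 1/2, 2/0, 2/1, 2/2}
target 2/0 ∈ {PSO}

SC:no TSO:no PSO:yes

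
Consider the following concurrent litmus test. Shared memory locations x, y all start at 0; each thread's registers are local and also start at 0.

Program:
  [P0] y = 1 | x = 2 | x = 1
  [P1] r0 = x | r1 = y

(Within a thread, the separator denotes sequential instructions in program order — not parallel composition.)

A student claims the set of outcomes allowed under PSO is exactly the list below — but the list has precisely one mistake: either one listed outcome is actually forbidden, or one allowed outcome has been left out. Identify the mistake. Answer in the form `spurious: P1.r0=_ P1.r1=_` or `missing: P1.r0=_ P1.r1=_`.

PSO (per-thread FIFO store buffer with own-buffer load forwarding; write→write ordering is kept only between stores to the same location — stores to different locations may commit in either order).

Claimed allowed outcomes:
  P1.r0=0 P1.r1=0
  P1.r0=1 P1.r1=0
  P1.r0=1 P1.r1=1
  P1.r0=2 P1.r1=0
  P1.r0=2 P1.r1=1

missing: P1.r0=0 P1.r1=1

outcome vector order: (P1.r0,P1.r1)
PSO: 6 outcomes — {<0 0>, <0 1>, <1 0>, <1 1>, <2 0>, <2 1>}
PSO∖claimed = {<0 1>}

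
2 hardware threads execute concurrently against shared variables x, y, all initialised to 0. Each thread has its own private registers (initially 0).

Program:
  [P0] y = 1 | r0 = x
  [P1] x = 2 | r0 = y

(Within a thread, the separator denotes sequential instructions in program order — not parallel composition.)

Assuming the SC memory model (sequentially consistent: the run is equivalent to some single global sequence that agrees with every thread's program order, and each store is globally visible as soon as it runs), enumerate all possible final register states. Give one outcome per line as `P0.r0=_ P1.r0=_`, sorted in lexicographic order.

P0.r0=0 P1.r0=1
P0.r0=2 P1.r0=0
P0.r0=2 P1.r0=1

outcome vector order: (P0.r0,P1.r0)
|SC outcomes| = 3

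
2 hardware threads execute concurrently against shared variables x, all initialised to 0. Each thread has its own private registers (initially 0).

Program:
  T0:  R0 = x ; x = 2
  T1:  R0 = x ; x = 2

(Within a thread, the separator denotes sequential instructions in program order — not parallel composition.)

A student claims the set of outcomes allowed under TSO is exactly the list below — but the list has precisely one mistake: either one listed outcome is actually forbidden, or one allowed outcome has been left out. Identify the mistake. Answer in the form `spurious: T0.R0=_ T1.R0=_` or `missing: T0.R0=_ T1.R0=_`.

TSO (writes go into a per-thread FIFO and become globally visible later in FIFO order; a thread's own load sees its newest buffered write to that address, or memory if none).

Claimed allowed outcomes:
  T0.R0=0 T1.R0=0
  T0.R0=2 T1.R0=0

missing: T0.R0=0 T1.R0=2

outcome vector order: (T0.R0,T1.R0)
under TSO → <0 0>, <0 2>, <2 0>
TSO∖claimed = {<0 2>}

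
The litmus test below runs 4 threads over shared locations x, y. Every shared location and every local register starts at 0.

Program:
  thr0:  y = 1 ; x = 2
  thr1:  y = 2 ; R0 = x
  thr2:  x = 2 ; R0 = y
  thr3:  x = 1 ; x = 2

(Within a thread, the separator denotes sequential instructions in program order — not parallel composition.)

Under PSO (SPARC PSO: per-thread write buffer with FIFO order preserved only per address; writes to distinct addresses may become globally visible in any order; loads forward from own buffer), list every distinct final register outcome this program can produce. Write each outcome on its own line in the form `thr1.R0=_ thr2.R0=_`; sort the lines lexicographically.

outcome vector order: (thr1.R0,thr2.R0)
|PSO outcomes| = 9

thr1.R0=0 thr2.R0=0
thr1.R0=0 thr2.R0=1
thr1.R0=0 thr2.R0=2
thr1.R0=1 thr2.R0=0
thr1.R0=1 thr2.R0=1
thr1.R0=1 thr2.R0=2
thr1.R0=2 thr2.R0=0
thr1.R0=2 thr2.R0=1
thr1.R0=2 thr2.R0=2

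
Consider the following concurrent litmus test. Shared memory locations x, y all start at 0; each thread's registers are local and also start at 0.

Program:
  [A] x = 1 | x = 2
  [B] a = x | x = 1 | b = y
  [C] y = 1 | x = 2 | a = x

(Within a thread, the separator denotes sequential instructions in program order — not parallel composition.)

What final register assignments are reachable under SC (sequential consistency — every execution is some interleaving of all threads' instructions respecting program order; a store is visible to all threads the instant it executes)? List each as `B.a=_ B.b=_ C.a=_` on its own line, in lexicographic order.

B.a=0 B.b=0 C.a=1
B.a=0 B.b=0 C.a=2
B.a=0 B.b=1 C.a=1
B.a=0 B.b=1 C.a=2
B.a=1 B.b=0 C.a=2
B.a=1 B.b=1 C.a=1
B.a=1 B.b=1 C.a=2
B.a=2 B.b=0 C.a=2
B.a=2 B.b=1 C.a=1
B.a=2 B.b=1 C.a=2

outcome vector order: (B.a,B.b,C.a)
|SC outcomes| = 10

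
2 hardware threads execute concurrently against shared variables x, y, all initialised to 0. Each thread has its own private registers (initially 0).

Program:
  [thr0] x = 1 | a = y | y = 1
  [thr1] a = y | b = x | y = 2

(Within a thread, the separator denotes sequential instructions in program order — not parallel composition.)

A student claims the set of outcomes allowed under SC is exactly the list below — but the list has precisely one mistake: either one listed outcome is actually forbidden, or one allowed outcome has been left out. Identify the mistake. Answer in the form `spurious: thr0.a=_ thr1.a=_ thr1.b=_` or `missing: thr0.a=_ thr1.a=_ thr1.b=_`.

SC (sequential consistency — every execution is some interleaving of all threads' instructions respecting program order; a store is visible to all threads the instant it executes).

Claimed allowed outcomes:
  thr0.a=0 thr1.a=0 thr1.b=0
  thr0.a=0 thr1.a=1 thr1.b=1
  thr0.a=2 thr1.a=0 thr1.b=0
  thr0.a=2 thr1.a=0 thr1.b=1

outcome vector order: (thr0.a,thr1.a,thr1.b)
[SC] allowed = {0/0/0; 0/0/1; 0/1/1; 2/0/0; 2/0/1}
SC∖claimed = {0/0/1}

missing: thr0.a=0 thr1.a=0 thr1.b=1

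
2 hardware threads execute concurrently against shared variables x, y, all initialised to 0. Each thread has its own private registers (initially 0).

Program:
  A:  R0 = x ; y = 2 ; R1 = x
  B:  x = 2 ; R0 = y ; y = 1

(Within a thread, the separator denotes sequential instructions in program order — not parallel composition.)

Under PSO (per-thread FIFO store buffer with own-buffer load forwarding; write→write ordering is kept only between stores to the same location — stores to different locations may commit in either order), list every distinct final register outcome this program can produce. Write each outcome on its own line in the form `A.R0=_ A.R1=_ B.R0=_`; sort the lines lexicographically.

A.R0=0 A.R1=0 B.R0=0
A.R0=0 A.R1=0 B.R0=2
A.R0=0 A.R1=2 B.R0=0
A.R0=0 A.R1=2 B.R0=2
A.R0=2 A.R1=2 B.R0=0
A.R0=2 A.R1=2 B.R0=2

outcome vector order: (A.R0,A.R1,B.R0)
|PSO outcomes| = 6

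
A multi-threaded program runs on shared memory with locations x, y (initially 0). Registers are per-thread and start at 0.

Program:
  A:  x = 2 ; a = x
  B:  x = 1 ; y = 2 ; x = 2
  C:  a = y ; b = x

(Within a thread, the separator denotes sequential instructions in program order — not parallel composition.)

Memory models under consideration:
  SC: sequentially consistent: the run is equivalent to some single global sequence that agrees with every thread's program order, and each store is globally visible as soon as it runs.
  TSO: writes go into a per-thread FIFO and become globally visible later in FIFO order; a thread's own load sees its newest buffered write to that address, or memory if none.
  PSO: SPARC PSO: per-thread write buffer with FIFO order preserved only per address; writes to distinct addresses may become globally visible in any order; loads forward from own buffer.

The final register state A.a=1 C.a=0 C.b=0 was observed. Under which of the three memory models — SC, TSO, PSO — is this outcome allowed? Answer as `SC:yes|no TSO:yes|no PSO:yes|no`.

outcome vector order: (A.a,C.a,C.b)
under SC → 1/0/0; 1/0/1; 1/0/2; 1/2/1; 1/2/2; 2/0/0; 2/0/1; 2/0/2; 2/2/1; 2/2/2
under TSO → 1/0/0; 1/0/1; 1/0/2; 1/2/1; 1/2/2; 2/0/0; 2/0/1; 2/0/2; 2/2/1; 2/2/2
under PSO → 1/0/0; 1/0/1; 1/0/2; 1/2/0; 1/2/1; 1/2/2; 2/0/0; 2/0/1; 2/0/2; 2/2/0; 2/2/1; 2/2/2
target 1/0/0 ∈ {SC,TSO,PSO}

SC:yes TSO:yes PSO:yes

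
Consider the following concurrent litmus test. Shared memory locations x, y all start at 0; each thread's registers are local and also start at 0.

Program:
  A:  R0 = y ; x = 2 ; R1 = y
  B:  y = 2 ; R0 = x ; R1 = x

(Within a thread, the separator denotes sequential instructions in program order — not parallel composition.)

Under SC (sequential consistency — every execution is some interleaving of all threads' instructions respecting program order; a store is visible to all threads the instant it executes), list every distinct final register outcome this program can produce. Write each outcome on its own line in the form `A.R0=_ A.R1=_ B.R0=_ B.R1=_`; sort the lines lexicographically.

A.R0=0 A.R1=0 B.R0=2 B.R1=2
A.R0=0 A.R1=2 B.R0=0 B.R1=0
A.R0=0 A.R1=2 B.R0=0 B.R1=2
A.R0=0 A.R1=2 B.R0=2 B.R1=2
A.R0=2 A.R1=2 B.R0=0 B.R1=0
A.R0=2 A.R1=2 B.R0=0 B.R1=2
A.R0=2 A.R1=2 B.R0=2 B.R1=2

outcome vector order: (A.R0,A.R1,B.R0,B.R1)
|SC outcomes| = 7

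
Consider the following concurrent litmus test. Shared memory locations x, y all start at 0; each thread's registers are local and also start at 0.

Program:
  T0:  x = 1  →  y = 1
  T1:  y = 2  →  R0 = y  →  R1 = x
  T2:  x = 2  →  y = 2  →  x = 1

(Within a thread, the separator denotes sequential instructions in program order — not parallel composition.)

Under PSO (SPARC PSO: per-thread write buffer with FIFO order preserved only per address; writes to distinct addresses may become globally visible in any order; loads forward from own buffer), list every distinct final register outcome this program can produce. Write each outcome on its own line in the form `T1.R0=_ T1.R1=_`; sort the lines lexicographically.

T1.R0=1 T1.R1=0
T1.R0=1 T1.R1=1
T1.R0=1 T1.R1=2
T1.R0=2 T1.R1=0
T1.R0=2 T1.R1=1
T1.R0=2 T1.R1=2

outcome vector order: (T1.R0,T1.R1)
|PSO outcomes| = 6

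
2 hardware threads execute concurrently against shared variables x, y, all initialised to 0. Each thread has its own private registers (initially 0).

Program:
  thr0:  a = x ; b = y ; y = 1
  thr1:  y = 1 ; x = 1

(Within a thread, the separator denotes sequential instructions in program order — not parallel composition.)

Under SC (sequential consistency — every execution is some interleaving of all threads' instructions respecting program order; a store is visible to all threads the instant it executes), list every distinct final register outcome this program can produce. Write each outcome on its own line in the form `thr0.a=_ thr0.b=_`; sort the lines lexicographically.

thr0.a=0 thr0.b=0
thr0.a=0 thr0.b=1
thr0.a=1 thr0.b=1

outcome vector order: (thr0.a,thr0.b)
|SC outcomes| = 3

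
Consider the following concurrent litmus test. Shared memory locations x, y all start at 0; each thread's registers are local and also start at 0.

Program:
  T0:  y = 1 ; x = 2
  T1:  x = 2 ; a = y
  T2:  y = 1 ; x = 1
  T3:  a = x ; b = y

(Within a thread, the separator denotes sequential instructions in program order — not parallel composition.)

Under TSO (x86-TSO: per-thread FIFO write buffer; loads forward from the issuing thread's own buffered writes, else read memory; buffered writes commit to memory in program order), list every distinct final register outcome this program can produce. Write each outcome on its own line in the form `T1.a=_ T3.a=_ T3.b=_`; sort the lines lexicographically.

outcome vector order: (T1.a,T3.a,T3.b)
|TSO outcomes| = 10

T1.a=0 T3.a=0 T3.b=0
T1.a=0 T3.a=0 T3.b=1
T1.a=0 T3.a=1 T3.b=1
T1.a=0 T3.a=2 T3.b=0
T1.a=0 T3.a=2 T3.b=1
T1.a=1 T3.a=0 T3.b=0
T1.a=1 T3.a=0 T3.b=1
T1.a=1 T3.a=1 T3.b=1
T1.a=1 T3.a=2 T3.b=0
T1.a=1 T3.a=2 T3.b=1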